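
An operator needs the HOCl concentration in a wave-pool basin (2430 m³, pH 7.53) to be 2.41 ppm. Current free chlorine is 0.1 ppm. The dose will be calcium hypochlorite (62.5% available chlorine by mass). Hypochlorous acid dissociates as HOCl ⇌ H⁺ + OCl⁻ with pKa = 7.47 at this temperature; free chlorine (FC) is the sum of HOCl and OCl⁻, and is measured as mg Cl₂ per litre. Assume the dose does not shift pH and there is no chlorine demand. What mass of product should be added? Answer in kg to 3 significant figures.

Volume: 2430 m³ = 2,430,000 L.
[OCl⁻]/[HOCl] = 10^(pH − pKa) = 10^(7.53 − 7.47) = 1.148; fraction as HOCl = 1/(1 + 1.148) = 0.4655.
Free chlorine required for 2.41 ppm HOCl: 2.41 / 0.4655 = 5.177 ppm.
FC to add: 5.177 − 0.1 = 5.077 mg/L as Cl₂.
Cl₂ equivalent: 5.077 mg/L × 2,430,000 L = 12,340 g.
Product at 62.5% available Cl: 12,340 / 0.625 = 19,740 g.

19.7 kg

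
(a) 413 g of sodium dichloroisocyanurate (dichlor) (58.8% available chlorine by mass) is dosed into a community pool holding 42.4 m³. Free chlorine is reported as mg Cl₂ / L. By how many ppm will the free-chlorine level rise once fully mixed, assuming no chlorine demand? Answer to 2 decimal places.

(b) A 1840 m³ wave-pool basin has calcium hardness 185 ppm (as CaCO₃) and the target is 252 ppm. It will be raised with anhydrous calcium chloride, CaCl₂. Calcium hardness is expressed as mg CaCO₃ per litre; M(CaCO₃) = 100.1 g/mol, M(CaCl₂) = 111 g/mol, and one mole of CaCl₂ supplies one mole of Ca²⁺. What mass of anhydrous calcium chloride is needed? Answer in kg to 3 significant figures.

(a) Volume: 42.4 m³ = 42,400 L.
(a) Available chlorine delivered: 413 g × 0.588 = 242.8 g as Cl₂.
(a) Concentration rise: 242.8 g / 42,400 L = 5.727 mg/L = 5.73 ppm.

(b) Volume: 1840 m³ = 1,840,000 L.
(b) Hardness to add: (252 − 185) = 67 mg/L as CaCO₃ × 1,840,000 L = 123,300 g as CaCO₃.
(b) Moles of Ca²⁺ (1 mol Ca²⁺ ≡ 1 mol CaCO₃): 123,300 / 100.1 g/mol = 1232 mol.
(b) Mass of CaCl₂: 1232 × 111 = 136,700 g.

(a) 5.73 ppm; (b) 137 kg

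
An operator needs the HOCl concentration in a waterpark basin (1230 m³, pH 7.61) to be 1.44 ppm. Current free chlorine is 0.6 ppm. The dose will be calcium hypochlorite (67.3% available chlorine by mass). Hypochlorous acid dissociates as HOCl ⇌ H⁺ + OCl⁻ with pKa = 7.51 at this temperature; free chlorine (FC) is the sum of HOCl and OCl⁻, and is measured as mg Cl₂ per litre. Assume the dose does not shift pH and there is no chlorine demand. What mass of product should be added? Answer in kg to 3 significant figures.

Volume: 1230 m³ = 1,230,000 L.
[OCl⁻]/[HOCl] = 10^(pH − pKa) = 10^(7.61 − 7.51) = 1.259; fraction as HOCl = 1/(1 + 1.259) = 0.4427.
Free chlorine required for 1.44 ppm HOCl: 1.44 / 0.4427 = 3.253 ppm.
FC to add: 3.253 − 0.6 = 2.653 mg/L as Cl₂.
Cl₂ equivalent: 2.653 mg/L × 1,230,000 L = 3263 g.
Product at 67.3% available Cl: 3263 / 0.673 = 4848 g.

4.85 kg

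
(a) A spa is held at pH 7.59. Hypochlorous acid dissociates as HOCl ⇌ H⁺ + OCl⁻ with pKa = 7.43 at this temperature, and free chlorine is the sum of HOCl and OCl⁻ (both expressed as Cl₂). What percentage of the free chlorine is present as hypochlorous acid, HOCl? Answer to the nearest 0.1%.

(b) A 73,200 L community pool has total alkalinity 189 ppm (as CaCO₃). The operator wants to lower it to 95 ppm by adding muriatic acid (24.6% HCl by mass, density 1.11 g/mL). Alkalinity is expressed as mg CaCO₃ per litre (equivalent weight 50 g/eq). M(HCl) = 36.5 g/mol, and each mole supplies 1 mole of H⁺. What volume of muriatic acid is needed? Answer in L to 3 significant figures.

(a) [OCl⁻]/[HOCl] = 10^(pH − pKa) = 10^(7.59 − 7.43) = 10^0.16 = 1.445.
(a) Fraction as HOCl = 1 / (1 + 1.445) = 0.4089.

(b) Alkalinity to neutralize: (189 − 95) = 94 mg/L as CaCO₃ × 73,200 L = 6881 g as CaCO₃.
(b) Equivalents of H⁺ required: 6881 ÷ 50 g/eq = 137.6 eq = 137.6 mol HCl.
(b) Mass of HCl: 137.6 × 36.5 = 5023 g.
(b) Mass of 24.6% solution: 5023 / 0.246 = 20,420 g.
(b) Volume: 20,420 g ÷ 1.11 g/mL = 18,400 mL.

(a) 40.9%; (b) 18.4 L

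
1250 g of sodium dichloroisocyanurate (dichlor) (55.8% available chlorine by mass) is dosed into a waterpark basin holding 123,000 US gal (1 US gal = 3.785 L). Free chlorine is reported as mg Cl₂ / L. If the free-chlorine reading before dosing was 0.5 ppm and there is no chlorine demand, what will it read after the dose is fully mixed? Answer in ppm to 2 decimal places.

Volume: 123,000 US gal × 3.785 L/gal = 465,555 L.
Available chlorine delivered: 1250 g × 0.558 = 697.5 g as Cl₂.
Concentration rise: 697.5 g / 465,555 L = 1.498 mg/L = 1.50 ppm.
Final FC: 0.5 + 1.50 = 2.00 ppm.

2.00 ppm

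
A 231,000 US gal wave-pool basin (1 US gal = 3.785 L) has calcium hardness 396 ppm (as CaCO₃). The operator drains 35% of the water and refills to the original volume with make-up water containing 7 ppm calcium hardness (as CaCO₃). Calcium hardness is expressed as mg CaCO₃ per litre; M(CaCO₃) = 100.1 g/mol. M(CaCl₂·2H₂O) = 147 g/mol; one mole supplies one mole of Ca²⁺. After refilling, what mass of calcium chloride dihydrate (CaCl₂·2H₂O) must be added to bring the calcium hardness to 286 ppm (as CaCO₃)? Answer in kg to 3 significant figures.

33.6 kg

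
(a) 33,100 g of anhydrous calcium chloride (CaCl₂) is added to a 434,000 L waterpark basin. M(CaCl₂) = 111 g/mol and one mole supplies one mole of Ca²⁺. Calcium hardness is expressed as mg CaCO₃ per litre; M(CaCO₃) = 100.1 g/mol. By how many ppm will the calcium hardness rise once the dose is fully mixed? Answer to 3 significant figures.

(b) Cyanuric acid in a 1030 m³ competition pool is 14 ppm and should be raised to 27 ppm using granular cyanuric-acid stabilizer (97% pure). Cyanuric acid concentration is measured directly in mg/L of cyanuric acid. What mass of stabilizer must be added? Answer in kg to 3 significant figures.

(a) Moles of Ca²⁺: 33,100 g ÷ 111 g/mol = 298.2 mol.
(a) As CaCO₃: 298.2 mol × 100.1 g/mol = 29,850 g.
(a) Rise: 29,850 g / 434,000 L × 1000 = 68.78 mg/L.

(b) Volume: 1030 m³ = 1,030,000 L.
(b) CYA to add: (27 − 14) = 13 mg/L × 1,030,000 L = 13,390 g cyanuric acid.
(b) At 97% purity: 13,390 / 0.97 = 13,800 g product.

(a) 68.8 ppm; (b) 13.8 kg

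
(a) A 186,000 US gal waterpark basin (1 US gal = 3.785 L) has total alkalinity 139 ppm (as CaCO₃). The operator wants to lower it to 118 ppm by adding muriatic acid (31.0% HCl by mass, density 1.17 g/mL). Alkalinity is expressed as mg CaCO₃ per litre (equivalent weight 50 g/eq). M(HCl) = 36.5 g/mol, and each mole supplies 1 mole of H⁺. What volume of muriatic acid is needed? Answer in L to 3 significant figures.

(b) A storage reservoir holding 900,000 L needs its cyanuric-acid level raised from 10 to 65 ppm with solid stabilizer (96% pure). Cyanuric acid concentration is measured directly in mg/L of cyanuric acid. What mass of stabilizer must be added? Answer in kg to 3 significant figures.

(a) Volume: 186,000 US gal × 3.785 L/gal = 704,010 L.
(a) Alkalinity to neutralize: (139 − 118) = 21 mg/L as CaCO₃ × 704,010 L = 14,780 g as CaCO₃.
(a) Equivalents of H⁺ required: 14,780 ÷ 50 g/eq = 295.7 eq = 295.7 mol HCl.
(a) Mass of HCl: 295.7 × 36.5 = 10,790 g.
(a) Mass of 31.0% solution: 10,790 / 0.31 = 34,810 g.
(a) Volume: 34,810 g ÷ 1.17 g/mL = 29,760 mL.

(b) CYA to add: (65 − 10) = 55 mg/L × 900,000 L = 49,500 g cyanuric acid.
(b) At 96% purity: 49,500 / 0.96 = 51,560 g product.

(a) 29.8 L; (b) 51.6 kg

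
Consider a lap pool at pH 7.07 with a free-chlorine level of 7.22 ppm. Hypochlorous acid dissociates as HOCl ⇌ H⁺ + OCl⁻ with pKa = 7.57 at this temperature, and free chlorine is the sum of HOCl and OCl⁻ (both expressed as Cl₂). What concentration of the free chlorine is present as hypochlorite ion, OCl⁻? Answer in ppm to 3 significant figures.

1.73 ppm

[OCl⁻]/[HOCl] = 10^(pH − pKa) = 10^(7.07 − 7.57) = 10^-0.50 = 0.3162.
Fraction as HOCl = 1 / (1 + 0.3162) = 0.7597.
OCl⁻ = (1 − 0.7597) × 7.22 ppm = 1.735 ppm.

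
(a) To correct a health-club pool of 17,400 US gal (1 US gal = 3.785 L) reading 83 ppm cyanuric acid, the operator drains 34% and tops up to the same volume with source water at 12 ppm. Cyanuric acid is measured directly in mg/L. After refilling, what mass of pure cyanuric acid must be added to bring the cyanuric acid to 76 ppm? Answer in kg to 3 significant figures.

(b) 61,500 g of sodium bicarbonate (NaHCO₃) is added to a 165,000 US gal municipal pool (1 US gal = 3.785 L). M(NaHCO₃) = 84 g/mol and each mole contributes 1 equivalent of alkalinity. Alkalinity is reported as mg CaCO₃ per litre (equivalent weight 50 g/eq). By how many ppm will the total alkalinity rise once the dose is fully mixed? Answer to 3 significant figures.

(a) 1.13 kg; (b) 58.6 ppm

(a) Volume: 17,400 US gal × 3.785 L/gal = 65,859 L.
(a) After draining 34% and refilling: 83 × 0.66 + 12 × 0.34 = 58.86 ppm.
(a) Deficit to target: 76 − 58.86 = 17.14 mg/L.
(a) Mass: 17.14 mg/L × 65,859 L = 1129 g cyanuric acid.

(b) Volume: 165,000 US gal × 3.785 L/gal = 624,525 L.
(b) Moles of NaHCO₃: 61,500 g ÷ 84 g/mol = 732.1 mol → 732.1 eq of alkalinity.
(b) As CaCO₃: 732.1 eq × 50 g/eq = 36,610 g.
(b) Rise: 36,610 g / 624,525 L × 1000 = 58.62 mg/L.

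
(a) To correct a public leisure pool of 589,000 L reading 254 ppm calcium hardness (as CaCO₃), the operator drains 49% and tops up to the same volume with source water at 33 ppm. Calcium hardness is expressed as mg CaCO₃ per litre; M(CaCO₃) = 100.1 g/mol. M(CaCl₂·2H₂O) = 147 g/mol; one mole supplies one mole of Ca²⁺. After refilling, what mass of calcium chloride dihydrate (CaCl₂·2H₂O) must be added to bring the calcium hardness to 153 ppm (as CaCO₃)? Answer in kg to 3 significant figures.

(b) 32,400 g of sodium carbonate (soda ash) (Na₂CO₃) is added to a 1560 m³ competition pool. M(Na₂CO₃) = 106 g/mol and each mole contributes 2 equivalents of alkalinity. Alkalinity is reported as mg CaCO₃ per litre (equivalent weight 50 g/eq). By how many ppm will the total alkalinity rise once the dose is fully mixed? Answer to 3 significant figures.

(a) After draining 49% and refilling: 254 × 0.51 + 33 × 0.49 = 145.71 ppm.
(a) Deficit to target: 153 − 145.71 = 7.29 mg/L.
(a) As CaCO₃: 7.29 mg/L × 589,000 L = 4294 g; ÷ 100.1 = 42.9 mol Ca²⁺.
(a) Mass: 42.9 × 147 = 6306 g.

(b) Volume: 1560 m³ = 1,560,000 L.
(b) Moles of Na₂CO₃: 32,400 g ÷ 106 g/mol = 305.7 mol → 611.3 eq of alkalinity.
(b) As CaCO₃: 611.3 eq × 50 g/eq = 30,570 g.
(b) Rise: 30,570 g / 1,560,000 L × 1000 = 19.59 mg/L.

(a) 6.31 kg; (b) 19.6 ppm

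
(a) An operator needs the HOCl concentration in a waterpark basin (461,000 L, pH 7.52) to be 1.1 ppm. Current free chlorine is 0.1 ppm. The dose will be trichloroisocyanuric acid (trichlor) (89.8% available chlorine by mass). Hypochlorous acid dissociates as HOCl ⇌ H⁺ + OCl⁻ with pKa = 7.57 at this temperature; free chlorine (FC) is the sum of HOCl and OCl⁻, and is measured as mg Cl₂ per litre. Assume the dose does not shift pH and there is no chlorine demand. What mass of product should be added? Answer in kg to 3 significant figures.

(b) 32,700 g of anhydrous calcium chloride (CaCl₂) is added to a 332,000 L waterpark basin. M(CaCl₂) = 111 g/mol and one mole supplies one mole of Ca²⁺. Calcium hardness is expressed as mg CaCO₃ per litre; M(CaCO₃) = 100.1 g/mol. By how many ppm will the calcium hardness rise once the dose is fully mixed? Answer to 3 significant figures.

(a) [OCl⁻]/[HOCl] = 10^(pH − pKa) = 10^(7.52 − 7.57) = 0.8913; fraction as HOCl = 1/(1 + 0.8913) = 0.5288.
(a) Free chlorine required for 1.1 ppm HOCl: 1.1 / 0.5288 = 2.08 ppm.
(a) FC to add: 2.08 − 0.1 = 1.98 mg/L as Cl₂.
(a) Cl₂ equivalent: 1.98 mg/L × 461,000 L = 913 g.
(a) Product at 89.8% available Cl: 913 / 0.898 = 1017 g.

(b) Moles of Ca²⁺: 32,700 g ÷ 111 g/mol = 294.6 mol.
(b) As CaCO₃: 294.6 mol × 100.1 g/mol = 29,490 g.
(b) Rise: 29,490 g / 332,000 L × 1000 = 88.82 mg/L.

(a) 1.02 kg; (b) 88.8 ppm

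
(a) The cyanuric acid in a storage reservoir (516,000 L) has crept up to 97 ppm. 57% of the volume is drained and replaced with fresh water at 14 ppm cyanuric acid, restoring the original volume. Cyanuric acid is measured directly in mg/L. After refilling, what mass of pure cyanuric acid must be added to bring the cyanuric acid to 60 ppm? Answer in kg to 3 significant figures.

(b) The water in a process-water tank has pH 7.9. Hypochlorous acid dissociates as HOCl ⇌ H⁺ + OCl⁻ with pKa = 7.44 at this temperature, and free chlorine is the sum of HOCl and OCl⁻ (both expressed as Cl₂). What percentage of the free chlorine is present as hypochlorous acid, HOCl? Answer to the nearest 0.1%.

(a) After draining 57% and refilling: 97 × 0.43 + 14 × 0.57 = 49.69 ppm.
(a) Deficit to target: 60 − 49.69 = 10.31 mg/L.
(a) Mass: 10.31 mg/L × 516,000 L = 5320 g cyanuric acid.

(b) [OCl⁻]/[HOCl] = 10^(pH − pKa) = 10^(7.9 − 7.44) = 10^0.46 = 2.884.
(b) Fraction as HOCl = 1 / (1 + 2.884) = 0.2575.

(a) 5.32 kg; (b) 25.7%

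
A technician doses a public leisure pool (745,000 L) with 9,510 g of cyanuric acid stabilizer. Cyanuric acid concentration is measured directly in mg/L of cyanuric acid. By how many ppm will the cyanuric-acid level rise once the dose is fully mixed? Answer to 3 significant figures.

Rise: 9,510 g / 745,000 L × 1000 = 12.77 mg/L.

12.8 ppm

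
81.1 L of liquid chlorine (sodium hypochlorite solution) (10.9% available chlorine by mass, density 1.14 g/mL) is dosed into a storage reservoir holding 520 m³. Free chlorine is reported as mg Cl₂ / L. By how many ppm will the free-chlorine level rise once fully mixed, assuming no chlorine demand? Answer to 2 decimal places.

19.38 ppm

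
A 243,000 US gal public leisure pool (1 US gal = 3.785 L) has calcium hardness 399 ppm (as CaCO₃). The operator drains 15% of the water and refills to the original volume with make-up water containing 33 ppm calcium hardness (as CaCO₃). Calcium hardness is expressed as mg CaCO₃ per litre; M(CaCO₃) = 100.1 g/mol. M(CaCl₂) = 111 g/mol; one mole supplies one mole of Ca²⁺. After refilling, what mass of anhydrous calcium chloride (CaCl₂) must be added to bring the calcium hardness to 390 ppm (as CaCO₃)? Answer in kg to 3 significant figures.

Volume: 243,000 US gal × 3.785 L/gal = 919,755 L.
After draining 15% and refilling: 399 × 0.85 + 33 × 0.15 = 344.1 ppm.
Deficit to target: 390 − 344.1 = 45.9 mg/L.
As CaCO₃: 45.9 mg/L × 919,755 L = 42,220 g; ÷ 100.1 = 421.7 mol Ca²⁺.
Mass: 421.7 × 111 = 46,810 g.

46.8 kg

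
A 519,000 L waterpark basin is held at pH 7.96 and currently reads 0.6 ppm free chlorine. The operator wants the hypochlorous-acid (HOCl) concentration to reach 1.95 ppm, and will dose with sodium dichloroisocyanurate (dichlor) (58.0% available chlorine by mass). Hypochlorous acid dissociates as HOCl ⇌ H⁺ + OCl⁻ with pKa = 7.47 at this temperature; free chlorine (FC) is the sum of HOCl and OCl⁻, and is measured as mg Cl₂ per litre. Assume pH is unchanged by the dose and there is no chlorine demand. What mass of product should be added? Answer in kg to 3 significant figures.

6.60 kg

[OCl⁻]/[HOCl] = 10^(pH − pKa) = 10^(7.96 − 7.47) = 3.09; fraction as HOCl = 1/(1 + 3.09) = 0.2445.
Free chlorine required for 1.95 ppm HOCl: 1.95 / 0.2445 = 7.976 ppm.
FC to add: 7.976 − 0.6 = 7.376 mg/L as Cl₂.
Cl₂ equivalent: 7.376 mg/L × 519,000 L = 3828 g.
Product at 58.0% available Cl: 3828 / 0.58 = 6600 g.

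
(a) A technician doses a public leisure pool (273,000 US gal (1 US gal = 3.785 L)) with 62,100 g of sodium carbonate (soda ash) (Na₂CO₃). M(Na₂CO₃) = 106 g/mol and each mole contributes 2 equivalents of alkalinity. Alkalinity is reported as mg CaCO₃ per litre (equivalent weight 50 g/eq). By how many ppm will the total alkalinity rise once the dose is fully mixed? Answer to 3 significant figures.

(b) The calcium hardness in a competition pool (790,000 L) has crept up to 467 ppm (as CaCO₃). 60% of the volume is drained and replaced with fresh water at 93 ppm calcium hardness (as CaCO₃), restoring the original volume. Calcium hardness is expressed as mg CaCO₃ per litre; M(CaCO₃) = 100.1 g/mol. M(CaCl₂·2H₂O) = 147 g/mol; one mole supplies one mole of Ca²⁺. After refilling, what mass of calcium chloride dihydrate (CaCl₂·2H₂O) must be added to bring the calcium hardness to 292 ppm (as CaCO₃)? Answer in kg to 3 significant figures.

(a) Volume: 273,000 US gal × 3.785 L/gal = 1,033,305 L.
(a) Moles of Na₂CO₃: 62,100 g ÷ 106 g/mol = 585.8 mol → 1172 eq of alkalinity.
(a) As CaCO₃: 1172 eq × 50 g/eq = 58,580 g.
(a) Rise: 58,580 g / 1,033,305 L × 1000 = 56.7 mg/L.

(b) After draining 60% and refilling: 467 × 0.40 + 93 × 0.60 = 242.6 ppm.
(b) Deficit to target: 292 − 242.6 = 49.4 mg/L.
(b) As CaCO₃: 49.4 mg/L × 790,000 L = 39,030 g; ÷ 100.1 = 389.9 mol Ca²⁺.
(b) Mass: 389.9 × 147 = 57,310 g.

(a) 56.7 ppm; (b) 57.3 kg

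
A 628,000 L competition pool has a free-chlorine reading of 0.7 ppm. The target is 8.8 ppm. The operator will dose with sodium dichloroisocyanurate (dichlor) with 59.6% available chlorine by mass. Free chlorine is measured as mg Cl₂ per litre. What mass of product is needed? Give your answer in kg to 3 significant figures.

8.53 kg

Chlorine deficit: 8.8 − 0.7 = 8.1 ppm = 8.1 mg/L as Cl₂.
Cl₂ equivalent needed: 8.1 mg/L × 628,000 L = 5,087,000 mg = 5087 g.
Product at 59.6% available chlorine: 5087 / 0.596 = 8535 g.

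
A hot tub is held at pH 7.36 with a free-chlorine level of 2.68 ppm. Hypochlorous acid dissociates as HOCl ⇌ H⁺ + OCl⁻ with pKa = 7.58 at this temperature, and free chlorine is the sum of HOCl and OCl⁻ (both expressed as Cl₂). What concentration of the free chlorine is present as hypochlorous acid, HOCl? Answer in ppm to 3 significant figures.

1.67 ppm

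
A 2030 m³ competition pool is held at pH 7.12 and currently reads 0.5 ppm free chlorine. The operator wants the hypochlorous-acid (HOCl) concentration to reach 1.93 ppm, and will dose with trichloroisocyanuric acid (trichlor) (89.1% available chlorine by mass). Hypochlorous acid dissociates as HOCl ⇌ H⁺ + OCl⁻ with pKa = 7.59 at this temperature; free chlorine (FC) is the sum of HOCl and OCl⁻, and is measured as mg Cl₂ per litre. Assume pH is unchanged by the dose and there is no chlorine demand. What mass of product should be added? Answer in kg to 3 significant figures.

4.75 kg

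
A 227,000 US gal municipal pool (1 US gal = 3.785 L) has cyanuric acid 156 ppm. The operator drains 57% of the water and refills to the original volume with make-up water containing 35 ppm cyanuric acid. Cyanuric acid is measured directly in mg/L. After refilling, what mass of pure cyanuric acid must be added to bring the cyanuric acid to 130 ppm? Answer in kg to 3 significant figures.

Volume: 227,000 US gal × 3.785 L/gal = 859,195 L.
After draining 57% and refilling: 156 × 0.43 + 35 × 0.57 = 87.03 ppm.
Deficit to target: 130 − 87.03 = 42.97 mg/L.
Mass: 42.97 mg/L × 859,195 L = 36,920 g cyanuric acid.

36.9 kg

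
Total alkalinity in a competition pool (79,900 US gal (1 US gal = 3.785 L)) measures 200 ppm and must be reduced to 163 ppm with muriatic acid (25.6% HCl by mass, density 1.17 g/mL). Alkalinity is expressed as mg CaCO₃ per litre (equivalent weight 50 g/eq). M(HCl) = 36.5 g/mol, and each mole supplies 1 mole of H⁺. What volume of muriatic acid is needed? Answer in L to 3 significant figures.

Volume: 79,900 US gal × 3.785 L/gal = 302,422 L.
Alkalinity to neutralize: (200 − 163) = 37 mg/L as CaCO₃ × 302,422 L = 11,190 g as CaCO₃.
Equivalents of H⁺ required: 11,190 ÷ 50 g/eq = 223.8 eq = 223.8 mol HCl.
Mass of HCl: 223.8 × 36.5 = 8168 g.
Mass of 25.6% solution: 8168 / 0.256 = 31,910 g.
Volume: 31,910 g ÷ 1.17 g/mL = 27,270 mL.

27.3 L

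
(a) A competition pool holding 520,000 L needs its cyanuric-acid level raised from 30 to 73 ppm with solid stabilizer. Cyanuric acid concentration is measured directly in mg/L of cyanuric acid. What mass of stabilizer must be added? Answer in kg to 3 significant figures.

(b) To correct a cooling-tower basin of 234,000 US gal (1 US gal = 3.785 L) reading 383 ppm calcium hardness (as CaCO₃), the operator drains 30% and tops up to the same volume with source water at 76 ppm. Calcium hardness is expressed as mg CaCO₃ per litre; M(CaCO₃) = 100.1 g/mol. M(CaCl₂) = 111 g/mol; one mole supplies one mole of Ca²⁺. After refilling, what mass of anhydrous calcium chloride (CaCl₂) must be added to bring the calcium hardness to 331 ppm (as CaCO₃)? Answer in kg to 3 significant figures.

(a) CYA to add: (73 − 30) = 43 mg/L × 520,000 L = 22,360 g cyanuric acid.

(b) Volume: 234,000 US gal × 3.785 L/gal = 885,690 L.
(b) After draining 30% and refilling: 383 × 0.70 + 76 × 0.30 = 290.9 ppm.
(b) Deficit to target: 331 − 290.9 = 40.1 mg/L.
(b) As CaCO₃: 40.1 mg/L × 885,690 L = 35,520 g; ÷ 100.1 = 354.8 mol Ca²⁺.
(b) Mass: 354.8 × 111 = 39,380 g.

(a) 22.4 kg; (b) 39.4 kg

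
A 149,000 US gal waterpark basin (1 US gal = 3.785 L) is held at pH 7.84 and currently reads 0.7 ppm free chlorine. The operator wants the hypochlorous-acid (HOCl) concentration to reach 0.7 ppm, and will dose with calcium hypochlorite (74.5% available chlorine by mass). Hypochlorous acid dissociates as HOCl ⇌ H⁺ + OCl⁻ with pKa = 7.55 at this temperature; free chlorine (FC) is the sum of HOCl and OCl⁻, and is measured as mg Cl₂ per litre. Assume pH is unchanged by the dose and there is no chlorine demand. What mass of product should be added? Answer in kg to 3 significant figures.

Volume: 149,000 US gal × 3.785 L/gal = 563,965 L.
[OCl⁻]/[HOCl] = 10^(pH − pKa) = 10^(7.84 − 7.55) = 1.95; fraction as HOCl = 1/(1 + 1.95) = 0.339.
Free chlorine required for 0.7 ppm HOCl: 0.7 / 0.339 = 2.065 ppm.
FC to add: 2.065 − 0.7 = 1.365 mg/L as Cl₂.
Cl₂ equivalent: 1.365 mg/L × 563,965 L = 769.8 g.
Product at 74.5% available Cl: 769.8 / 0.745 = 1033 g.

1.03 kg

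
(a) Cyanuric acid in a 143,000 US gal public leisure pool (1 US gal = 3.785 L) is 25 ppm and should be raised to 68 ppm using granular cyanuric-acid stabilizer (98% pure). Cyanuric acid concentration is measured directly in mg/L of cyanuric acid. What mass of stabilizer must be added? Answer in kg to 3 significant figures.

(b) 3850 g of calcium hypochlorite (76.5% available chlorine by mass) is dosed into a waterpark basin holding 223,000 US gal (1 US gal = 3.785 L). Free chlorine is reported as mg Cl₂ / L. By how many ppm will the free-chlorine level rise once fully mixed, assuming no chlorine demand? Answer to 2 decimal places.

(a) 23.7 kg; (b) 3.49 ppm

(a) Volume: 143,000 US gal × 3.785 L/gal = 541,255 L.
(a) CYA to add: (68 − 25) = 43 mg/L × 541,255 L = 23,270 g cyanuric acid.
(a) At 98% purity: 23,270 / 0.98 = 23,750 g product.

(b) Volume: 223,000 US gal × 3.785 L/gal = 844,055 L.
(b) Available chlorine delivered: 3850 g × 0.765 = 2945 g as Cl₂.
(b) Concentration rise: 2945 g / 844,055 L = 3.489 mg/L = 3.49 ppm.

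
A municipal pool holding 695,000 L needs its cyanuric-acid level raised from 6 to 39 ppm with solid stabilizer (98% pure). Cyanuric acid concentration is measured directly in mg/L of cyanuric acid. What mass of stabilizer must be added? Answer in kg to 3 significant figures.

23.4 kg

CYA to add: (39 − 6) = 33 mg/L × 695,000 L = 22,940 g cyanuric acid.
At 98% purity: 22,940 / 0.98 = 23,400 g product.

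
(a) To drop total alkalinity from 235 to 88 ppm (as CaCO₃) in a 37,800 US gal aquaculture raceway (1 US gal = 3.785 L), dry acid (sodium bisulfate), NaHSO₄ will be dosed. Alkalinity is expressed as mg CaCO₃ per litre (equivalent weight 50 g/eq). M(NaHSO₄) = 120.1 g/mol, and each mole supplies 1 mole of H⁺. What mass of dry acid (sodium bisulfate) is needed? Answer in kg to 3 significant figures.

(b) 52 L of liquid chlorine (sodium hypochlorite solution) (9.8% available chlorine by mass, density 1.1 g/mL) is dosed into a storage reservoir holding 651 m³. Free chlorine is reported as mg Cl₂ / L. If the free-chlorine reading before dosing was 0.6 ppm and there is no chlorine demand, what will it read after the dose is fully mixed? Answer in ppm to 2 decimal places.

(a) 50.5 kg; (b) 9.21 ppm

(a) Volume: 37,800 US gal × 3.785 L/gal = 143,073 L.
(a) Alkalinity to neutralize: (235 − 88) = 147 mg/L as CaCO₃ × 143,073 L = 21,030 g as CaCO₃.
(a) Equivalents of H⁺ required: 21,030 ÷ 50 g/eq = 420.6 eq = 420.6 mol NaHSO₄.
(a) Mass of NaHSO₄: 420.6 × 120.1 = 50,520 g.

(b) Volume: 651 m³ = 651,000 L.
(b) Mass of solution: 52 L × 1000 mL/L × 1.1 g/mL = 57,200 g.
(b) Available chlorine delivered: 57,200 g × 0.098 = 5606 g as Cl₂.
(b) Concentration rise: 5606 g / 651,000 L = 8.611 mg/L = 8.61 ppm.
(b) Final FC: 0.6 + 8.61 = 9.21 ppm.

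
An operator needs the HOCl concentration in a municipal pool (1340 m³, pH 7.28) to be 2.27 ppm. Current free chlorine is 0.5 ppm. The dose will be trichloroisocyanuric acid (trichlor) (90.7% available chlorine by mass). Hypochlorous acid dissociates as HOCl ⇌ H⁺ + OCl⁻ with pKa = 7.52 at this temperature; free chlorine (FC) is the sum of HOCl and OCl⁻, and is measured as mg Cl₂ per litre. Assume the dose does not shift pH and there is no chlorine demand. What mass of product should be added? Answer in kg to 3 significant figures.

Volume: 1340 m³ = 1,340,000 L.
[OCl⁻]/[HOCl] = 10^(pH − pKa) = 10^(7.28 − 7.52) = 0.5754; fraction as HOCl = 1/(1 + 0.5754) = 0.6347.
Free chlorine required for 2.27 ppm HOCl: 2.27 / 0.6347 = 3.576 ppm.
FC to add: 3.576 − 0.5 = 3.076 mg/L as Cl₂.
Cl₂ equivalent: 3.076 mg/L × 1,340,000 L = 4122 g.
Product at 90.7% available Cl: 4122 / 0.907 = 4545 g.

4.54 kg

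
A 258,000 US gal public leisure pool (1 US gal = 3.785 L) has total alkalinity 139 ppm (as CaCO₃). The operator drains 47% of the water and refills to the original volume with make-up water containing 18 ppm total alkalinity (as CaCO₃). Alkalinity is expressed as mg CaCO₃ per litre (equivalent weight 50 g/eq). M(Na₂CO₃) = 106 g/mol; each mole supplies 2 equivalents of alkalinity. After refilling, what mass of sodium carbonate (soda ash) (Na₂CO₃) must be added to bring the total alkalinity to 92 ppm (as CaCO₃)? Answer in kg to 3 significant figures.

10.2 kg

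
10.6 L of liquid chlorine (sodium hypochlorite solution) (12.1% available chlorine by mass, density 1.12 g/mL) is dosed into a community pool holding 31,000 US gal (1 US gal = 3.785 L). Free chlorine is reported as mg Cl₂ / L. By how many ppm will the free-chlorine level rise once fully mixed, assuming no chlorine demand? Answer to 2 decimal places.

12.24 ppm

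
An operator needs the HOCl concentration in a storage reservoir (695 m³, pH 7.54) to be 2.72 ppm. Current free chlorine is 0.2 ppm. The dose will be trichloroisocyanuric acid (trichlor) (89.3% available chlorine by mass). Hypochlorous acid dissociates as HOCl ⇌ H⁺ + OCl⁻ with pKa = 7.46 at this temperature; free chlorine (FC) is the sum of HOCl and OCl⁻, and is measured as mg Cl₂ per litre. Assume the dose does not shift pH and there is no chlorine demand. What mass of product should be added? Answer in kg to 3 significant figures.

Volume: 695 m³ = 695,000 L.
[OCl⁻]/[HOCl] = 10^(pH − pKa) = 10^(7.54 − 7.46) = 1.202; fraction as HOCl = 1/(1 + 1.202) = 0.4541.
Free chlorine required for 2.72 ppm HOCl: 2.72 / 0.4541 = 5.99 ppm.
FC to add: 5.99 − 0.2 = 5.79 mg/L as Cl₂.
Cl₂ equivalent: 5.79 mg/L × 695,000 L = 4024 g.
Product at 89.3% available Cl: 4024 / 0.893 = 4506 g.

4.51 kg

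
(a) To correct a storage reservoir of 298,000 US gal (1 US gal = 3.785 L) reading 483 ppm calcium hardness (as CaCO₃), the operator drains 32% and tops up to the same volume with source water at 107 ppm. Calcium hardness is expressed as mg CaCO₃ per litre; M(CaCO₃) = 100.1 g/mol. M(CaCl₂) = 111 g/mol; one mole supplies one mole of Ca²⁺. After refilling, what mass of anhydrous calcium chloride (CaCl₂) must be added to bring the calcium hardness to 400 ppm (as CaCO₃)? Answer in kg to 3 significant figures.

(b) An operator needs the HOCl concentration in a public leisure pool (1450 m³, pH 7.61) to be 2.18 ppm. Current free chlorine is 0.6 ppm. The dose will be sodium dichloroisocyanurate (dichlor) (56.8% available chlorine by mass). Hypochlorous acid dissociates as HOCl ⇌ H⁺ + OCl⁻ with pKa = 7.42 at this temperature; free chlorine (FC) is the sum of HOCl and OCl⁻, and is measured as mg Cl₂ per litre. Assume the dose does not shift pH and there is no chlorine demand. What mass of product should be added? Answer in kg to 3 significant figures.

(a) 46.7 kg; (b) 12.7 kg

(a) Volume: 298,000 US gal × 3.785 L/gal = 1,127,930 L.
(a) After draining 32% and refilling: 483 × 0.68 + 107 × 0.32 = 362.68 ppm.
(a) Deficit to target: 400 − 362.68 = 37.32 mg/L.
(a) As CaCO₃: 37.32 mg/L × 1,127,930 L = 42,090 g; ÷ 100.1 = 420.5 mol Ca²⁺.
(a) Mass: 420.5 × 111 = 46,680 g.

(b) Volume: 1450 m³ = 1,450,000 L.
(b) [OCl⁻]/[HOCl] = 10^(pH − pKa) = 10^(7.61 − 7.42) = 1.549; fraction as HOCl = 1/(1 + 1.549) = 0.3923.
(b) Free chlorine required for 2.18 ppm HOCl: 2.18 / 0.3923 = 5.556 ppm.
(b) FC to add: 5.556 − 0.6 = 4.956 mg/L as Cl₂.
(b) Cl₂ equivalent: 4.956 mg/L × 1,450,000 L = 7187 g.
(b) Product at 56.8% available Cl: 7187 / 0.568 = 12,650 g.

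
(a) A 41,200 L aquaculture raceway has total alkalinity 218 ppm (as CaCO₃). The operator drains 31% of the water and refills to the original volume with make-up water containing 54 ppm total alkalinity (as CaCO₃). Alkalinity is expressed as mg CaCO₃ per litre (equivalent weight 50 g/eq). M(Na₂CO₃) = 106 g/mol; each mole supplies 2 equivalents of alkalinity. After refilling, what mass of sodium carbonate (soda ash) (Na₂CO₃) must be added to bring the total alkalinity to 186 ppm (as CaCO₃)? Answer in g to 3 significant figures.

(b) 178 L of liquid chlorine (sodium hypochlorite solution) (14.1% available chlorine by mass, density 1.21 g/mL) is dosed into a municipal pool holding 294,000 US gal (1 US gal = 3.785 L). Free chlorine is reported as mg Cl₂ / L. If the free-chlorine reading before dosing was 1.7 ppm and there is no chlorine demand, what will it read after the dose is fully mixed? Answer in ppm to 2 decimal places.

(a) 823 g; (b) 28.99 ppm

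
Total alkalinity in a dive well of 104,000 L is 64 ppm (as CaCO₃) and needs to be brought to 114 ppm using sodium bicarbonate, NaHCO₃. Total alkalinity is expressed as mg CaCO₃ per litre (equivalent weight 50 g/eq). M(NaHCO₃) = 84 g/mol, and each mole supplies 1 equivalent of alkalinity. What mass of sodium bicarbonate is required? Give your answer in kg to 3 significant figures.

Alkalinity to add: (114 − 64) = 50 mg/L as CaCO₃ × 104,000 L = 5200 g as CaCO₃.
Equivalents: 5200 g ÷ 50 g/eq = 104 eq.
NaHCO₃ supplies 1 eq per mole → 104 mol.
Mass: 104 mol × 84 g/mol = 8736 g.

8.74 kg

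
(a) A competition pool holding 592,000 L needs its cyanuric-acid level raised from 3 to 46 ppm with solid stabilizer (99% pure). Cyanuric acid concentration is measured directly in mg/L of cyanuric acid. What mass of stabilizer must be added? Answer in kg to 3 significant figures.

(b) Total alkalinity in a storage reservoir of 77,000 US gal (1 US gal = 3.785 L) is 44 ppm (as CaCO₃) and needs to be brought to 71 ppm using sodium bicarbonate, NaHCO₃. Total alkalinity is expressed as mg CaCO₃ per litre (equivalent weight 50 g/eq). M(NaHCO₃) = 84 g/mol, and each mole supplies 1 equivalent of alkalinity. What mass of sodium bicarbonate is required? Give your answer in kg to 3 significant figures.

(a) 25.7 kg; (b) 13.2 kg

(a) CYA to add: (46 − 3) = 43 mg/L × 592,000 L = 25,460 g cyanuric acid.
(a) At 99% purity: 25,460 / 0.99 = 25,710 g product.

(b) Volume: 77,000 US gal × 3.785 L/gal = 291,445 L.
(b) Alkalinity to add: (71 − 44) = 27 mg/L as CaCO₃ × 291,445 L = 7869 g as CaCO₃.
(b) Equivalents: 7869 g ÷ 50 g/eq = 157.4 eq.
(b) NaHCO₃ supplies 1 eq per mole → 157.4 mol.
(b) Mass: 157.4 mol × 84 g/mol = 13,220 g.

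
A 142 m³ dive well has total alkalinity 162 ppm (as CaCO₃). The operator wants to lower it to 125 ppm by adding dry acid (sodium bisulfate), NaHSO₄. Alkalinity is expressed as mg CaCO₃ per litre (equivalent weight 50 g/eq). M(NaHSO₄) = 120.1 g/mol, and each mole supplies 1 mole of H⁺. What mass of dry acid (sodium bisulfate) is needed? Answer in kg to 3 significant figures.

Volume: 142 m³ = 142,000 L.
Alkalinity to neutralize: (162 − 125) = 37 mg/L as CaCO₃ × 142,000 L = 5254 g as CaCO₃.
Equivalents of H⁺ required: 5254 ÷ 50 g/eq = 105.1 eq = 105.1 mol NaHSO₄.
Mass of NaHSO₄: 105.1 × 120.1 = 12,620 g.

12.6 kg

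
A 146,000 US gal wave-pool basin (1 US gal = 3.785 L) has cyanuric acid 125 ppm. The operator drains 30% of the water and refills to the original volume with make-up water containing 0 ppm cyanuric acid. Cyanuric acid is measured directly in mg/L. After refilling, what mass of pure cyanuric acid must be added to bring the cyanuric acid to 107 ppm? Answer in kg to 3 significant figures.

Volume: 146,000 US gal × 3.785 L/gal = 552,610 L.
After draining 30% and refilling: 125 × 0.70 + 0 × 0.30 = 87.5 ppm.
Deficit to target: 107 − 87.5 = 19.5 mg/L.
Mass: 19.5 mg/L × 552,610 L = 10,780 g cyanuric acid.

10.8 kg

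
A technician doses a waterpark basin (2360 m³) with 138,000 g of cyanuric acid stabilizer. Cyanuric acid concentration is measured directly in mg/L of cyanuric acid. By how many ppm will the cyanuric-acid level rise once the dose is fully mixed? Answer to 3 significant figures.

58.5 ppm

Volume: 2360 m³ = 2,360,000 L.
Rise: 138,000 g / 2,360,000 L × 1000 = 58.47 mg/L.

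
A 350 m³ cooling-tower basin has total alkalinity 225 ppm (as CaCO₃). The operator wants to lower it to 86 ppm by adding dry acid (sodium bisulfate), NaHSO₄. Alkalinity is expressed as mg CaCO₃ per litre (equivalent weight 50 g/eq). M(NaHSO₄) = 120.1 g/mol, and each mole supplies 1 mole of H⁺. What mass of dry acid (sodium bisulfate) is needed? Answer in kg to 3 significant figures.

117 kg

Volume: 350 m³ = 350,000 L.
Alkalinity to neutralize: (225 − 86) = 139 mg/L as CaCO₃ × 350,000 L = 48,650 g as CaCO₃.
Equivalents of H⁺ required: 48,650 ÷ 50 g/eq = 973 eq = 973 mol NaHSO₄.
Mass of NaHSO₄: 973 × 120.1 = 116,900 g.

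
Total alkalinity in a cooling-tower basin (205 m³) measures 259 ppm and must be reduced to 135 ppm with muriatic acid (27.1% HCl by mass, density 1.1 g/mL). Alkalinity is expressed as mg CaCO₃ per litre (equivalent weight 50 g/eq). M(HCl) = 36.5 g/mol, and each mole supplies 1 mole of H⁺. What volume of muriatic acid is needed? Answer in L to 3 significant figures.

62.2 L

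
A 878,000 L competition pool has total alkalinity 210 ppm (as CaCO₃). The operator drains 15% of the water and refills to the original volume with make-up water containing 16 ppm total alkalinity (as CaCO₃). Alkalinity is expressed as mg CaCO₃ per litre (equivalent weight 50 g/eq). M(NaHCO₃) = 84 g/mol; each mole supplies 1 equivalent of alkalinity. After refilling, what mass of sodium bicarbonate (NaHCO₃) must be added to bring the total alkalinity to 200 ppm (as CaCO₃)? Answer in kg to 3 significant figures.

28.2 kg

After draining 15% and refilling: 210 × 0.85 + 16 × 0.15 = 180.9 ppm.
Deficit to target: 200 − 180.9 = 19.1 mg/L.
As CaCO₃: 19.1 mg/L × 878,000 L = 16,770 g; ÷ 50 g/eq ÷ 1 = 335.4 mol NaHCO₃.
Mass: 335.4 × 84 = 28,170 g.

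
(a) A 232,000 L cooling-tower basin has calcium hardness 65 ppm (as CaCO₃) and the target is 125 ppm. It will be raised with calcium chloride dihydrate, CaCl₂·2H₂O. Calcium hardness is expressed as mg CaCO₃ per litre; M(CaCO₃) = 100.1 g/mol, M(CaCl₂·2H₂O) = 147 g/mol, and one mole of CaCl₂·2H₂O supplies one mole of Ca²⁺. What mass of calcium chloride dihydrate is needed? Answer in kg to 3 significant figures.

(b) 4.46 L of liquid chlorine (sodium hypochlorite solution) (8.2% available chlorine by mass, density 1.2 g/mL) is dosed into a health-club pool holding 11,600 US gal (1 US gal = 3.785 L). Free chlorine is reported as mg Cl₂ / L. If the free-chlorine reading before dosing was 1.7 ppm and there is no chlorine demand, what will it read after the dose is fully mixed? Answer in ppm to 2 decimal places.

(a) Hardness to add: (125 − 65) = 60 mg/L as CaCO₃ × 232,000 L = 13,920 g as CaCO₃.
(a) Moles of Ca²⁺ (1 mol Ca²⁺ ≡ 1 mol CaCO₃): 13,920 / 100.1 g/mol = 139.1 mol.
(a) Mass of CaCl₂·2H₂O: 139.1 × 147 = 20,440 g.

(b) Volume: 11,600 US gal × 3.785 L/gal = 43,906 L.
(b) Mass of solution: 4.46 L × 1000 mL/L × 1.2 g/mL = 5352 g.
(b) Available chlorine delivered: 5352 g × 0.082 = 438.9 g as Cl₂.
(b) Concentration rise: 438.9 g / 43,906 L = 9.996 mg/L = 10.00 ppm.
(b) Final FC: 1.7 + 10.00 = 11.70 ppm.

(a) 20.4 kg; (b) 11.70 ppm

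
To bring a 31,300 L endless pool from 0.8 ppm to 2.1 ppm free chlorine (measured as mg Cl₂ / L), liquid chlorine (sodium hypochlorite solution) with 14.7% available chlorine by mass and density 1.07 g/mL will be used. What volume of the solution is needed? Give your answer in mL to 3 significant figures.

259 mL

Chlorine deficit: 2.1 − 0.8 = 1.3 ppm = 1.3 mg/L as Cl₂.
Cl₂ equivalent needed: 1.3 mg/L × 31,300 L = 40,690 mg = 40.69 g.
Product at 14.7% available chlorine: 40.69 / 0.147 = 276.8 g.
Volume at density 1.07 g/mL: 276.8 g ÷ 1.07 g/mL = 258.7 mL.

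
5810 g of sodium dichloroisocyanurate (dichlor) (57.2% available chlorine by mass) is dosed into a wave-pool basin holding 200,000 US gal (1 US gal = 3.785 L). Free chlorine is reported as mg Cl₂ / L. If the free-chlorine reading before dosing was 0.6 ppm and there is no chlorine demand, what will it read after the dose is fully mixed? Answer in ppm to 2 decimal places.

4.99 ppm

Volume: 200,000 US gal × 3.785 L/gal = 757,000 L.
Available chlorine delivered: 5810 g × 0.572 = 3323 g as Cl₂.
Concentration rise: 3323 g / 757,000 L = 4.39 mg/L = 4.39 ppm.
Final FC: 0.6 + 4.39 = 4.99 ppm.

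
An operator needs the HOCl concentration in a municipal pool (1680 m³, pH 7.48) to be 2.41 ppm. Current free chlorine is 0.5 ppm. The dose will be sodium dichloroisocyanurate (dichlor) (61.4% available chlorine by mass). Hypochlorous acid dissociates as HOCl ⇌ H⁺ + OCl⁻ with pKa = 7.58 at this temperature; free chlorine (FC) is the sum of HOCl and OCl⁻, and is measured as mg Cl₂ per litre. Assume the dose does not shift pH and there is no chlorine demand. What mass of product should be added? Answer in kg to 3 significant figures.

Volume: 1680 m³ = 1,680,000 L.
[OCl⁻]/[HOCl] = 10^(pH − pKa) = 10^(7.48 − 7.58) = 0.7943; fraction as HOCl = 1/(1 + 0.7943) = 0.5573.
Free chlorine required for 2.41 ppm HOCl: 2.41 / 0.5573 = 4.324 ppm.
FC to add: 4.324 − 0.5 = 3.824 mg/L as Cl₂.
Cl₂ equivalent: 3.824 mg/L × 1,680,000 L = 6425 g.
Product at 61.4% available Cl: 6425 / 0.614 = 10,460 g.

10.5 kg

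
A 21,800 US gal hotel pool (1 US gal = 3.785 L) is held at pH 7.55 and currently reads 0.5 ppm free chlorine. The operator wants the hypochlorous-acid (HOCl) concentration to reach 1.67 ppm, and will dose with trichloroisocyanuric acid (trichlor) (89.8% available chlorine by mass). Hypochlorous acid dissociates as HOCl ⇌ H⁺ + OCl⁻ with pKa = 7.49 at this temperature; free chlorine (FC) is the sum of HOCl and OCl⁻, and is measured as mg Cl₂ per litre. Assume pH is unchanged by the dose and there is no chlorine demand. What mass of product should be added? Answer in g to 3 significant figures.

Volume: 21,800 US gal × 3.785 L/gal = 82,513 L.
[OCl⁻]/[HOCl] = 10^(pH − pKa) = 10^(7.55 − 7.49) = 1.148; fraction as HOCl = 1/(1 + 1.148) = 0.4655.
Free chlorine required for 1.67 ppm HOCl: 1.67 / 0.4655 = 3.587 ppm.
FC to add: 3.587 − 0.5 = 3.087 mg/L as Cl₂.
Cl₂ equivalent: 3.087 mg/L × 82,513 L = 254.8 g.
Product at 89.8% available Cl: 254.8 / 0.898 = 283.7 g.

284 g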